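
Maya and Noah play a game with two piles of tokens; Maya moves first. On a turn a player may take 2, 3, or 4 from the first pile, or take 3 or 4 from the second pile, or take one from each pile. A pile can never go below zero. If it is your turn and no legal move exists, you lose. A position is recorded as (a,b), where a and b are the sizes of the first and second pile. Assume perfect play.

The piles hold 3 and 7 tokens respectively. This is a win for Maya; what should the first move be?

Build the W/L table. Terminal = L. A non-terminal position is W if it has a move to some L; otherwise it is L.
No move ever increases a pile, so every position that can arise here has a ≤ 3 and b ≤ 7; it is enough to label the cells with 0 ≤ a ≤ 3 and 0 ≤ b ≤ 7.
Every move lowers a or b (never raises either), so fill the grid row by row in increasing a, and left to right within a row: each cell's successors are then already labelled.
      b=0  b=1  b=2  b=3  b=4  b=5  b=6  b=7
a=0:    L    L    L    W    W    W    W    L
a=1:    L    W    W    W    W    L    L    L
a=2:    W    W    W    L    L    L    W    W
a=3:    W    W    W    L    W    W    W    W
Cells with no legal move (terminal, hence L): (0,0), (0,1), (0,2), (1,0).
The remaining L cells, each justified by listing all of its moves:
(0,7): moves to (0,4)(W), (0,3)(W); every one is W ⇒ L
(1,5): moves to (1,2)(W), (1,1)(W), (0,4)(W); every one is W ⇒ L
(1,6): moves to (1,3)(W), (1,2)(W), (0,5)(W); every one is W ⇒ L
(1,7): moves to (1,4)(W), (1,3)(W), (0,6)(W); every one is W ⇒ L
(2,3): moves to (0,3)(W), (2,0)(W), (1,2)(W); every one is W ⇒ L
(2,4): moves to (0,4)(W), (2,1)(W), (2,0)(W), (1,3)(W); every one is W ⇒ L
(2,5): moves to (0,5)(W), (2,2)(W), (2,1)(W), (1,4)(W); every one is W ⇒ L
(3,3): moves to (1,3)(W), (0,3)(W), (3,0)(W), (2,2)(W); every one is W ⇒ L
Every other cell has at least one move into one of the L cells above, so it is W.
From (3,7), the L positions reachable in one move are: (1,7), (0,7), (3,3). Any move reaching one of these is winning.

Move to (1,7).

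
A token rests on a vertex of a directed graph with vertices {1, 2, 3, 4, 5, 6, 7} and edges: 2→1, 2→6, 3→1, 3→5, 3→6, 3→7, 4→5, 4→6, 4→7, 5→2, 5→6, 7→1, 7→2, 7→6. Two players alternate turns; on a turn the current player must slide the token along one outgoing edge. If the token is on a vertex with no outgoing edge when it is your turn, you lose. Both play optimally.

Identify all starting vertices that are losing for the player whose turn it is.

Compute win/loss labels from the base case upward. A position with no move is L. Any other position is W if it can reach an L in one move, else L.
Every edge goes from a vertex to one that appears earlier in the order 1, 6, 2, 7, 5, 4, 3, so processing vertices in that order labels each vertex after all of its successors.
1: no outgoing edge → L
6: no outgoing edge → L
2: can move to 6, which is L ⇒ W
7: can move to 6, which is L ⇒ W
5: can move to 6, which is L ⇒ W
4: can move to 6, which is L ⇒ W
3: can move to 6, which is L ⇒ W
The losing starting vertices are exactly the entries labelled L in this table (2 of them).

1, 6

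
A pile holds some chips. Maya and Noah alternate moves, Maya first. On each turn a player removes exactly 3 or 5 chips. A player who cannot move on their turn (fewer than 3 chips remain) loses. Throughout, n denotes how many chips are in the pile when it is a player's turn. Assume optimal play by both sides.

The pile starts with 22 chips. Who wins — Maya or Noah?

Maya wins.

Label each position W (a win for the player to move) or L (a loss). A position with no legal move is L; any other position is W exactly when some move reaches an L, and L when every move reaches a W.
n=0: no move → L
n=1: no move → L
n=2: no move → L
n=3: W (go to 0, an L position)
n=4: W (go to 1, an L position)
n=5: W (go to 2, an L position)
n=6: W (go to 1, an L position)
n=7: W (go to 2, an L position)
n=8: L (options 5(W), 3(W) are all W)
n=9: L (options 6(W), 4(W) are all W)
n=10: L (options 7(W), 5(W) are all W)
n=11: W (go to 8, an L position)
n=12: W (go to 9, an L position)
n=13: W (go to 10, an L position)
n=14: W (go to 9, an L position)
n=15: W (go to 10, an L position)
n=16: L (options 13(W), 11(W) are all W)
n=17: L (options 14(W), 12(W) are all W)
n=18: L (options 15(W), 13(W) are all W)
n=19: W (go to 16, an L position)
n=20: W (go to 17, an L position)
n=21: W (go to 18, an L position)
n=22: W (go to 17, an L position)
The starting position 22 is W: Maya should remove 5, leaving 17, handing over an L position.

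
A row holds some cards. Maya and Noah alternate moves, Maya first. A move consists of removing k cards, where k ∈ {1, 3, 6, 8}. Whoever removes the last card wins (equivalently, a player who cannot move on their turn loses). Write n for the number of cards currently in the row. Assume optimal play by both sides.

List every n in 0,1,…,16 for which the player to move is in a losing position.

Classify positions by backward induction: terminal positions (no move available) are L. From any other position, the mover wins iff some move reaches an L.
n=0: no move → L
n=1: →0(L), so W
n=2: →1(W) only, which is W, so L
n=3: →2(L), so W
n=4: →3(W), 1(W) — all W, so L
n=5: →4(L), so W
n=6: →0(L), so W
n=7: →4(L), so W
n=8: →2(L), so W
n=9: →8(W), 6(W), 3(W), 1(W) — all W, so L
n=10: →9(L), so W
n=11: →10(W), 8(W), 5(W), 3(W) — all W, so L
n=12: →11(L), so W
n=13: →12(W), 10(W), 7(W), 5(W) — all W, so L
n=14: →13(L), so W
n=15: →9(L), so W
n=16: →13(L), so W
The losing starting values of n are exactly the entries labelled L in this table (6 of them).

0, 2, 4, 9, 11, 13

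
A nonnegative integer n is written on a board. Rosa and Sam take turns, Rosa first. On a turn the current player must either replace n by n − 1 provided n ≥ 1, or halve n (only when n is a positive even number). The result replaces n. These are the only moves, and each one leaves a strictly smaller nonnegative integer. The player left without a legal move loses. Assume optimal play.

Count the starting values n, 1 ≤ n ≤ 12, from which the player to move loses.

5

Compute win/loss labels from the base case upward. A position with no move is L. Any other position is W if it can reach an L in one move, else L.
n=0: no move → L
n=1: W (go to 0, an L position)
n=2: L (sole option 1(W) is W)
n=3: W (go to 2, an L position)
n=4: W (go to 2, an L position)
n=5: L (sole option 4(W) is W)
n=6: W (go to 5, an L position)
n=7: L (sole option 6(W) is W)
n=8: W (go to 7, an L position)
n=9: L (sole option 8(W) is W)
n=10: W (go to 5, an L position)
n=11: L (sole option 10(W) is W)
n=12: W (go to 11, an L position)
L entries with 1 ≤ n ≤ 12 (n=0 is outside the asked range and is not counted): n = 2, 5, 7, 9, 11; that makes 5.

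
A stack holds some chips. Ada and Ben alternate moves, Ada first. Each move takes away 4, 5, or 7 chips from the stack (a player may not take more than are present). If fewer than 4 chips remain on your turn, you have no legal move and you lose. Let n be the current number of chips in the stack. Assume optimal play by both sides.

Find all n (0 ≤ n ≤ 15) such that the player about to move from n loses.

0, 1, 2, 3, 11, 12, 13, 14

Classify positions by backward induction: terminal positions (no move available) are L. From any other position, the mover wins iff some move reaches an L.
n=0: no move → L
n=1: no move → L
n=2: no move → L
n=3: no move → L
n=4: →0(L), so W
n=5: →1(L), so W
n=6: →2(L), so W
n=7: →3(L), so W
n=8: →3(L), so W
n=9: →2(L), so W
n=10: →3(L), so W
n=11: →7(W), 6(W), 4(W) — all W, so L
n=12: →8(W), 7(W), 5(W) — all W, so L
n=13: →9(W), 8(W), 6(W) — all W, so L
n=14: →10(W), 9(W), 7(W) — all W, so L
n=15: →11(L), so W
Reading off the rows marked L gives the requested list; there are 8 such values of n.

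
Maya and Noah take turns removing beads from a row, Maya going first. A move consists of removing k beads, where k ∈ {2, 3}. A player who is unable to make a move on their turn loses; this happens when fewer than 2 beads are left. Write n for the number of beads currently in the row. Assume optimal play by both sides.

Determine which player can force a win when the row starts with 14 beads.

Maya wins.

Work bottom-up. With no move the player to move loses. Otherwise the position is W if at least one move leads to an L position for the opponent, and L if every move leads to a W.
n=0: no move → L
n=1: no move → L
n=2: reaches L-position 0 → W
n=3: reaches L-position 1 → W
n=4: reaches L-position 1 → W
n=5: only reaches 3(W), 2(W), all W → L
n=6: only reaches 4(W), 3(W), all W → L
n=7: reaches L-position 5 → W
n=8: reaches L-position 6 → W
n=9: reaches L-position 6 → W
n=10: only reaches 8(W), 7(W), all W → L
n=11: only reaches 9(W), 8(W), all W → L
n=12: reaches L-position 10 → W
n=13: reaches L-position 11 → W
n=14: reaches L-position 11 → W
From 14 Maya can remove 3, leaving 11, reaching an L position.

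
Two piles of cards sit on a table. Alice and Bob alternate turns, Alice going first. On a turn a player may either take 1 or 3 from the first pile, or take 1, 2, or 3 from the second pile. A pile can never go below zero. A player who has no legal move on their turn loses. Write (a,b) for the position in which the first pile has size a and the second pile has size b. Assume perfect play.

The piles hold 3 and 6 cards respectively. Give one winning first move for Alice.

Move to (3,5).

Build the W/L table. Terminal = L. A non-terminal position is W if it has a move to some L; otherwise it is L.
No move ever increases a pile, so every position that can arise here has a ≤ 3 and b ≤ 6; it is enough to label the cells with 0 ≤ a ≤ 3 and 0 ≤ b ≤ 6.
Every move lowers a or b (never raises either), so fill the grid row by row in increasing a, and left to right within a row: each cell's successors are then already labelled.
      b=0  b=1  b=2  b=3  b=4  b=5  b=6
a=0:    L    W    W    W    L    W    W
a=1:    W    L    W    W    W    L    W
a=2:    L    W    W    W    L    W    W
a=3:    W    L    W    W    W    L    W
Cells with no legal move (terminal, hence L): (0,0).
The remaining L cells, each justified by listing all of its moves:
(0,4): moves to (0,3)(W), (0,2)(W), (0,1)(W); every one is W ⇒ L
(1,1): moves to (0,1)(W), (1,0)(W); every one is W ⇒ L
(1,5): moves to (0,5)(W), (1,4)(W), (1,3)(W), (1,2)(W); every one is W ⇒ L
(2,0): the only move is to (1,0)(W), a W ⇒ L
(2,4): moves to (1,4)(W), (2,3)(W), (2,2)(W), (2,1)(W); every one is W ⇒ L
(3,1): moves to (2,1)(W), (0,1)(W), (3,0)(W); every one is W ⇒ L
(3,5): moves to (2,5)(W), (0,5)(W), (3,4)(W), (3,3)(W), (3,2)(W); every one is W ⇒ L
Every other cell has at least one move into one of the L cells above, so it is W.
From (3,6), the L positions reachable in one move are: (3,5).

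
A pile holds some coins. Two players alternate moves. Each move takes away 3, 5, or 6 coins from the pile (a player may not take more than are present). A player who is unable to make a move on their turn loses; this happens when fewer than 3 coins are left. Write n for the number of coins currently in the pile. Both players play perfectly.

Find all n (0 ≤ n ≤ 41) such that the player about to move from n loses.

0, 1, 2, 9, 10, 11, 18, 19, 20, 27, 28, 29, 36, 37, 38

Classify positions by backward induction: terminal positions (no move available) are L. From any other position, the mover wins iff some move reaches an L.
n=0: no move → L
n=1: no move → L
n=2: no move → L
n=3: →0(L), so W
n=4: →1(L), so W
n=5: →2(L), so W
n=6: →1(L), so W
n=7: →2(L), so W
n=8: →2(L), so W
n=9: →6(W), 4(W), 3(W) — all W, so L
n=10: →7(W), 5(W), 4(W) — all W, so L
n=11: →8(W), 6(W), 5(W) — all W, so L
n=12: →9(L), so W
n=13: →10(L), so W
n=14: →11(L), so W
n=15: →10(L), so W
n=16: →11(L), so W
n=17: →11(L), so W
n=18: →15(W), 13(W), 12(W) — all W, so L
n=19: →16(W), 14(W), 13(W) — all W, so L
n=20: →17(W), 15(W), 14(W) — all W, so L
n=21: →18(L), so W
n=22: →19(L), so W
n=23: →20(L), so W
n=24: →19(L), so W
n=25: →20(L), so W
n=26: →20(L), so W
n=27: →24(W), 22(W), 21(W) — all W, so L
n=28: →25(W), 23(W), 22(W) — all W, so L
n=29: →26(W), 24(W), 23(W) — all W, so L
n=30: →27(L), so W
n=31: →28(L), so W
n=32: →29(L), so W
n=33: →28(L), so W
n=34: →29(L), so W
n=35: →29(L), so W
n=36: →33(W), 31(W), 30(W) — all W, so L
n=37: →34(W), 32(W), 31(W) — all W, so L
n=38: →35(W), 33(W), 32(W) — all W, so L
n=39: →36(L), so W
n=40: →37(L), so W
n=41: →38(L), so W
The losing starting values of n are exactly the entries labelled L in this table (15 of them).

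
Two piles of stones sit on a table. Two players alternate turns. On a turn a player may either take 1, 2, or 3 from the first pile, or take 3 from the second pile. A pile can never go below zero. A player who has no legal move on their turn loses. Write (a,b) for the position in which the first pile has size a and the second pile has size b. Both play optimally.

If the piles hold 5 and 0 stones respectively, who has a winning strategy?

Work bottom-up. With no move the player to move loses. Otherwise the position is W if at least one move leads to an L position for the opponent, and L if every move leads to a W.
No move ever increases a pile, so every position that can arise here has a ≤ 5 and b ≤ 0; it is enough to label the cells with 0 ≤ a ≤ 5 and 0 ≤ b ≤ 0.
Every move lowers a or b (never raises either), so fill the grid row by row in increasing a, and left to right within a row: each cell's successors are then already labelled.
      b=0
a=0:    L
a=1:    W
a=2:    W
a=3:    W
a=4:    L
a=5:    W
Cells with no legal move (terminal, hence L): (0,0).
The remaining L cells, each justified by listing all of its moves:
(4,0): L (options (3,0)(W), (2,0)(W), (1,0)(W) are all W)
Every other cell has at least one move into one of the L cells above, so it is W.
The starting position (5,0) is W: the player to move should move to (4,0), handing over an L position.

The first player wins.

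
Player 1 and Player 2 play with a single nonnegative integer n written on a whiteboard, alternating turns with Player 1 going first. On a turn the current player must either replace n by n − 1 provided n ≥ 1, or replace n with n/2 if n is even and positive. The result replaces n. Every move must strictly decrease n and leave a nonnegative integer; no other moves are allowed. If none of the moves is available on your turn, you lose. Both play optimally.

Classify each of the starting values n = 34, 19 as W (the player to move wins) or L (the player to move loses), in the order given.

34: W, 19: L

Compute win/loss labels from the base case upward. A position with no move is L. Any other position is W if it can reach an L in one move, else L.
n=0: no move → L
n=1: →0(L), so W
n=2: →1(W) only, which is W, so L
n=3: →2(L), so W
n=4: →2(L), so W
n=5: →4(W) only, which is W, so L
n=6: →5(L), so W
n=7: →6(W) only, which is W, so L
n=8: →7(L), so W
n=9: →8(W) only, which is W, so L
n=10: →5(L), so W
n=11: →10(W) only, which is W, so L
n=12: →11(L), so W
n=13: →12(W) only, which is W, so L
n=14: →7(L), so W
n=15: →14(W) only, which is W, so L
n=16: →15(L), so W
n=17: →16(W) only, which is W, so L
n=18: →9(L), so W
n=19: →18(W) only, which is W, so L
n=20: →19(L), so W
n=21: →20(W) only, which is W, so L
n=22: →11(L), so W
n=23: →22(W) only, which is W, so L
n=24: →23(L), so W
n=25: →24(W) only, which is W, so L
n=26: →13(L), so W
n=27: →26(W) only, which is W, so L
n=28: →27(L), so W
n=29: →28(W) only, which is W, so L
n=30: →15(L), so W
n=31: →30(W) only, which is W, so L
n=32: →31(L), so W
n=33: →32(W) only, which is W, so L
n=34: →17(L), so W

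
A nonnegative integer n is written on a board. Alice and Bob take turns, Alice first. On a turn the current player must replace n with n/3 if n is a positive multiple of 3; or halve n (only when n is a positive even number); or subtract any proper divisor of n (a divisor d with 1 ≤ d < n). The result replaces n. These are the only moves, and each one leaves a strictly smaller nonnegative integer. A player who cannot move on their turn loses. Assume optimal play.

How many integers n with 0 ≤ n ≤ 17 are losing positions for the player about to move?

Positions with no move are L. A position that does have a move is losing for the player to move precisely when every available move leads to a winning position for the opponent. Fill in the labels:
n=0: no move → L
n=1: no move → L
n=2: →1(L), so W
n=3: →1(L), so W
n=4: →2(W), 3(W) — all W, so L
n=5: →4(L), so W
n=6: →4(L), so W
n=7: →6(W) only, which is W, so L
n=8: →4(L), so W
n=9: →3(W), 6(W), 8(W) — all W, so L
n=10: →9(L), so W
n=11: →10(W) only, which is W, so L
n=12: →4(L), so W
n=13: →12(W) only, which is W, so L
n=14: →7(L), so W
n=15: →5(W), 10(W), 12(W), 14(W) — all W, so L
n=16: →15(L), so W
n=17: →16(W) only, which is W, so L
L entries with 0 ≤ n ≤ 17: n = 0, 1, 4, 7, 9, 11, 13, 15, 17; that makes 9.

9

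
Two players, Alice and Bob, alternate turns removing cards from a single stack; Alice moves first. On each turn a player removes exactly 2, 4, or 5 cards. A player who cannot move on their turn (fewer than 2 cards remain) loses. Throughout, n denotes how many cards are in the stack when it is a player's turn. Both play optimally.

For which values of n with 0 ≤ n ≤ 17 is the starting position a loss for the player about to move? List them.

0, 1, 7, 8, 14, 15

Label each position W (a win for the player to move) or L (a loss). A position with no legal move is L; any other position is W exactly when some move reaches an L, and L when every move reaches a W.
n=0: no move → L
n=1: no move → L
n=2: W (go to 0, an L position)
n=3: W (go to 1, an L position)
n=4: W (go to 0, an L position)
n=5: W (go to 1, an L position)
n=6: W (go to 1, an L position)
n=7: L (options 5(W), 3(W), 2(W) are all W)
n=8: L (options 6(W), 4(W), 3(W) are all W)
n=9: W (go to 7, an L position)
n=10: W (go to 8, an L position)
n=11: W (go to 7, an L position)
n=12: W (go to 8, an L position)
n=13: W (go to 8, an L position)
n=14: L (options 12(W), 10(W), 9(W) are all W)
n=15: L (options 13(W), 11(W), 10(W) are all W)
n=16: W (go to 14, an L position)
n=17: W (go to 15, an L position)
Reading off the rows marked L gives the requested list; there are 6 such values of n.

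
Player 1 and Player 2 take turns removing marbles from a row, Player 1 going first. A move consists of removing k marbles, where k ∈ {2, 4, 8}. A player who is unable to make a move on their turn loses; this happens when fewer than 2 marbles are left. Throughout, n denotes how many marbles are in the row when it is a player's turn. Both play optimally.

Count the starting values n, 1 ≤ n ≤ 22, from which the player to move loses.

7

Build the W/L table. Terminal = L. A non-terminal position is W if it has a move to some L; otherwise it is L.
n=0: no move → L
n=1: no move → L
n=2: →0(L), so W
n=3: →1(L), so W
n=4: →0(L), so W
n=5: →1(L), so W
n=6: →4(W), 2(W) — all W, so L
n=7: →5(W), 3(W) — all W, so L
n=8: →6(L), so W
n=9: →7(L), so W
n=10: →6(L), so W
n=11: →7(L), so W
n=12: →10(W), 8(W), 4(W) — all W, so L
n=13: →11(W), 9(W), 5(W) — all W, so L
n=14: →12(L), so W
n=15: →13(L), so W
n=16: →12(L), so W
n=17: →13(L), so W
n=18: →16(W), 14(W), 10(W) — all W, so L
n=19: →17(W), 15(W), 11(W) — all W, so L
n=20: →18(L), so W
n=21: →19(L), so W
n=22: →18(L), so W
L entries with 1 ≤ n ≤ 22 (n=0 is outside the asked range and is not counted): n = 1, 6, 7, 12, 13, 18, 19; that makes 7.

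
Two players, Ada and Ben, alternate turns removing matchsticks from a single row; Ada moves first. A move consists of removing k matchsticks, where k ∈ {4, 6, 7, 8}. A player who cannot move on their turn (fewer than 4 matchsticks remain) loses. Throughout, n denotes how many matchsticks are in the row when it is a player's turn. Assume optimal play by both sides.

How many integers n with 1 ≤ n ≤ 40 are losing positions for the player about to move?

Work bottom-up. With no move the player to move loses. Otherwise the position is W if at least one move leads to an L position for the opponent, and L if every move leads to a W.
n=0: no move → L
n=1: no move → L
n=2: no move → L
n=3: no move → L
n=4: W (go to 0, an L position)
n=5: W (go to 1, an L position)
n=6: W (go to 2, an L position)
n=7: W (go to 3, an L position)
n=8: W (go to 2, an L position)
n=9: W (go to 3, an L position)
n=10: W (go to 3, an L position)
n=11: W (go to 3, an L position)
n=12: L (options 8(W), 6(W), 5(W), 4(W) are all W)
n=13: L (options 9(W), 7(W), 6(W), 5(W) are all W)
n=14: L (options 10(W), 8(W), 7(W), 6(W) are all W)
n=15: L (options 11(W), 9(W), 8(W), 7(W) are all W)
n=16: W (go to 12, an L position)
n=17: W (go to 13, an L position)
n=18: W (go to 14, an L position)
n=19: W (go to 15, an L position)
n=20: W (go to 14, an L position)
n=21: W (go to 15, an L position)
n=22: W (go to 15, an L position)
n=23: W (go to 15, an L position)
n=24: L (options 20(W), 18(W), 17(W), 16(W) are all W)
n=25: L (options 21(W), 19(W), 18(W), 17(W) are all W)
n=26: L (options 22(W), 20(W), 19(W), 18(W) are all W)
n=27: L (options 23(W), 21(W), 20(W), 19(W) are all W)
n=28: W (go to 24, an L position)
n=29: W (go to 25, an L position)
n=30: W (go to 26, an L position)
n=31: W (go to 27, an L position)
n=32: W (go to 26, an L position)
n=33: W (go to 27, an L position)
n=34: W (go to 27, an L position)
n=35: W (go to 27, an L position)
n=36: L (options 32(W), 30(W), 29(W), 28(W) are all W)
n=37: L (options 33(W), 31(W), 30(W), 29(W) are all W)
n=38: L (options 34(W), 32(W), 31(W), 30(W) are all W)
n=39: L (options 35(W), 33(W), 32(W), 31(W) are all W)
n=40: W (go to 36, an L position)
L entries with 1 ≤ n ≤ 40 (n=0 is outside the asked range and is not counted): n = 1, 2, 3, 12, 13, 14, 15, 24, 25, 26, 27, 36, 37, 38, 39; that makes 15.

15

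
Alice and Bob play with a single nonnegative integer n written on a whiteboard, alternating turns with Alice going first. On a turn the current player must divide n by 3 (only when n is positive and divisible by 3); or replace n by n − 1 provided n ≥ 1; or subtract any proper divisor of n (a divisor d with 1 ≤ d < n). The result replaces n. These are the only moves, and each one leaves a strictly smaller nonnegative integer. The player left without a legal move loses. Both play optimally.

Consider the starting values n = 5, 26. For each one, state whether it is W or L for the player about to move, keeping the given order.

5: L, 26: W

Work bottom-up. With no move the player to move loses. Otherwise the position is W if at least one move leads to an L position for the opponent, and L if every move leads to a W.
n=0: no move → L
n=1: reaches L-position 0 → W
n=2: only reaches 1(W), which is W → L
n=3: reaches L-position 2 → W
n=4: reaches L-position 2 → W
n=5: only reaches 4(W), which is W → L
n=6: reaches L-position 2 → W
n=7: only reaches 6(W), which is W → L
n=8: reaches L-position 7 → W
n=9: only reaches 3(W), 6(W), 8(W), all W → L
n=10: reaches L-position 5 → W
n=11: only reaches 10(W), which is W → L
n=12: reaches L-position 9 → W
n=13: only reaches 12(W), which is W → L
n=14: reaches L-position 7 → W
n=15: reaches L-position 5 → W
n=16: only reaches 8(W), 12(W), 14(W), 15(W), all W → L
n=17: reaches L-position 16 → W
n=18: reaches L-position 9 → W
n=19: only reaches 18(W), which is W → L
n=20: reaches L-position 16 → W
n=21: reaches L-position 7 → W
n=22: reaches L-position 11 → W
n=23: only reaches 22(W), which is W → L
n=24: reaches L-position 16 → W
n=25: only reaches 20(W), 24(W), all W → L
n=26: reaches L-position 13 → W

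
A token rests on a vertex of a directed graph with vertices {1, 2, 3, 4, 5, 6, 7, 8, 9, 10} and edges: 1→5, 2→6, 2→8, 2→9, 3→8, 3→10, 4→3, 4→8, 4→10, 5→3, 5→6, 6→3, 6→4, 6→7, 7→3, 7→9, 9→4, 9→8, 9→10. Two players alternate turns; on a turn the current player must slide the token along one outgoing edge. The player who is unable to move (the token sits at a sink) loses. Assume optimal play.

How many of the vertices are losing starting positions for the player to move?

Compute win/loss labels from the base case upward. A position with no move is L. Any other position is W if it can reach an L in one move, else L.
Every edge goes from a vertex to one that appears earlier in the order 8, 10, 3, 4, 9, 7, 6, 5, 1, 2, so processing vertices in that order labels each vertex after all of its successors.
8: no outgoing edge → L
10: no outgoing edge → L
3: →10(L), so W
4: →10(L), so W
9: →10(L), so W
7: →9(W), 3(W) — all W, so L
6: →7(L), so W
5: →6(W), 3(W) — all W, so L
1: →5(L), so W
2: →8(L), so W
The L vertices are 5, 7, 8, 10; that is 4 in all.

4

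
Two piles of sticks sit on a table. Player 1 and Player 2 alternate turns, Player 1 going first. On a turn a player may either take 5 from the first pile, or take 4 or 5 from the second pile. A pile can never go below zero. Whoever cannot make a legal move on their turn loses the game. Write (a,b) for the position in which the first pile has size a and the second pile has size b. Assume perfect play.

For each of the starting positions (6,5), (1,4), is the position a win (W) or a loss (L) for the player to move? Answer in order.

(6,5): L, (1,4): W

Label each position W (a win for the player to move) or L (a loss). A position with no legal move is L; any other position is W exactly when some move reaches an L, and L when every move reaches a W.
No move ever increases a pile, so every position that can arise here has a ≤ 6 and b ≤ 5; it is enough to label the cells with 0 ≤ a ≤ 6 and 0 ≤ b ≤ 5.
Every move lowers a or b (never raises either), so fill the grid row by row in increasing a, and left to right within a row: each cell's successors are then already labelled.
      b=0  b=1  b=2  b=3  b=4  b=5
a=0:    L    L    L    L    W    W
a=1:    L    L    L    L    W    W
a=2:    L    L    L    L    W    W
a=3:    L    L    L    L    W    W
a=4:    L    L    L    L    W    W
a=5:    W    W    W    W    L    L
a=6:    W    W    W    W    L    L
Cells with no legal move (terminal, hence L): (0,0), (0,1), (0,2), (0,3), (1,0), (1,1), (1,2), (1,3), (2,0), (2,1), (2,2), (2,3), (3,0), (3,1), (3,2), (3,3), (4,0), (4,1), (4,2), (4,3).
The remaining L cells, each justified by listing all of its moves:
(5,4): L (options (0,4)(W), (5,0)(W) are all W)
(5,5): L (options (0,5)(W), (5,1)(W), (5,0)(W) are all W)
(6,4): L (options (1,4)(W), (6,0)(W) are all W)
(6,5): L (options (1,5)(W), (6,1)(W), (6,0)(W) are all W)
Every other cell has at least one move into one of the L cells above, so it is W.
(6,5): one of the L cells justified above, so L
(1,4): the move to (1,0) reaches an L cell, so W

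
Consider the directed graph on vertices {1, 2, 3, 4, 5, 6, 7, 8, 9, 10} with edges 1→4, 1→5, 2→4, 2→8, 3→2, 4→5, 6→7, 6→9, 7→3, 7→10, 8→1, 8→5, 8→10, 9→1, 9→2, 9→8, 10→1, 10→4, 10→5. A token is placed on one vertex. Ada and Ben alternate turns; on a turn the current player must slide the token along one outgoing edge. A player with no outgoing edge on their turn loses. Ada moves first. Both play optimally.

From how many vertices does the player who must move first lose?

3

Work bottom-up. With no move the player to move loses. Otherwise the position is W if at least one move leads to an L position for the opponent, and L if every move leads to a W.
Every edge goes from a vertex to one that appears earlier in the order 5, 4, 1, 10, 8, 2, 3, 9, 7, 6, so processing vertices in that order labels each vertex after all of its successors.
5: no outgoing edge → L
4: can move to 5, which is L ⇒ W
1: can move to 5, which is L ⇒ W
10: can move to 5, which is L ⇒ W
8: can move to 5, which is L ⇒ W
2: moves to 8(W), 4(W); every one is W ⇒ L
3: can move to 2, which is L ⇒ W
9: can move to 2, which is L ⇒ W
7: moves to 3(W), 10(W); every one is W ⇒ L
6: can move to 7, which is L ⇒ W
The L vertices are 2, 5, 7; that is 3 in all.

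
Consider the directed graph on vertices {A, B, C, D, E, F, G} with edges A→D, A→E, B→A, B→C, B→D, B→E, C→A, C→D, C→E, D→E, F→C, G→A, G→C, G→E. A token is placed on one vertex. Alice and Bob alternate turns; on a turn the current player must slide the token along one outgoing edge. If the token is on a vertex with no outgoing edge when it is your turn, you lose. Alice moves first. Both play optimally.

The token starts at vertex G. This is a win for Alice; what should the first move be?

Move to E.

Label each position W (a win for the player to move) or L (a loss). A position with no legal move is L; any other position is W exactly when some move reaches an L, and L when every move reaches a W.
Every edge goes from a vertex to one that appears earlier in the order E, D, A, C, B, F, G, so processing vertices in that order labels each vertex after all of its successors.
E: no outgoing edge → L
D: W (go to E, an L position)
A: W (go to E, an L position)
C: W (go to E, an L position)
B: W (go to E, an L position)
F: L (sole option C(W) is W)
G: W (go to E, an L position)
From G, the L positions reachable in one move are: E.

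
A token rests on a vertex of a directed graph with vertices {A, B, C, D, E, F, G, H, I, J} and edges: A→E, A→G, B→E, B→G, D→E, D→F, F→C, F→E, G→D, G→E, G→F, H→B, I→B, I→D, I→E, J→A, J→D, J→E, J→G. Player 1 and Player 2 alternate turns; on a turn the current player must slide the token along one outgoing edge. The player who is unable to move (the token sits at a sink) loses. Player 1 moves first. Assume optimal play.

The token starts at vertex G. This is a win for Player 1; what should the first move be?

Move to E.

Positions with no move are L. A position that does have a move is losing for the player to move precisely when every available move leads to a winning position for the opponent. Fill in the labels:
Every edge goes from a vertex to one that appears earlier in the order C, E, F, D, G, A, B, I, J, H, so processing vertices in that order labels each vertex after all of its successors.
C: no outgoing edge → L
E: no outgoing edge → L
F: reaches L-position E → W
D: reaches L-position E → W
G: reaches L-position E → W
A: reaches L-position E → W
B: reaches L-position E → W
I: reaches L-position E → W
J: reaches L-position E → W
H: only reaches B(W), which is W → L
From G, the L positions reachable in one move are: E.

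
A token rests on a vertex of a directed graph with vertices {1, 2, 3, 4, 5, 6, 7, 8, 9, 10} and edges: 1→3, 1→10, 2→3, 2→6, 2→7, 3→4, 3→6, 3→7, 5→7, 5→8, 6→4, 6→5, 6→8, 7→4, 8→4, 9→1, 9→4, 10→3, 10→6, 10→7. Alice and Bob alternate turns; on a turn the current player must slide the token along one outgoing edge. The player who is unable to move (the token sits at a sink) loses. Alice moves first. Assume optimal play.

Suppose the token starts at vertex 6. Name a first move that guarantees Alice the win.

Work bottom-up. With no move the player to move loses. Otherwise the position is W if at least one move leads to an L position for the opponent, and L if every move leads to a W.
Every edge goes from a vertex to one that appears earlier in the order 4, 7, 8, 5, 6, 3, 10, 1, 9, 2, so processing vertices in that order labels each vertex after all of its successors.
4: no outgoing edge → L
7: W (go to 4, an L position)
8: W (go to 4, an L position)
5: L (options 8(W), 7(W) are all W)
6: W (go to 5, an L position)
3: W (go to 4, an L position)
10: L (options 3(W), 6(W), 7(W) are all W)
1: W (go to 10, an L position)
9: W (go to 4, an L position)
2: L (options 3(W), 6(W), 7(W) are all W)
From 6, the L positions reachable in one move are: 5, 4. Any move reaching one of these is winning.

Move to 5.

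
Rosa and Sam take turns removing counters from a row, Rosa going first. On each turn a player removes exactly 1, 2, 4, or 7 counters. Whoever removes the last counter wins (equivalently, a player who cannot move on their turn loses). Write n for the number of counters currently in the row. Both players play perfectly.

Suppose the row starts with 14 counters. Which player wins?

Build the W/L table. Terminal = L. A non-terminal position is W if it has a move to some L; otherwise it is L.
n=0: no move → L
n=1: →0(L), so W
n=2: →0(L), so W
n=3: →2(W), 1(W) — all W, so L
n=4: →3(L), so W
n=5: →3(L), so W
n=6: →5(W), 4(W), 2(W) — all W, so L
n=7: →6(L), so W
n=8: →6(L), so W
n=9: →8(W), 7(W), 5(W), 2(W) — all W, so L
n=10: →9(L), so W
n=11: →9(L), so W
n=12: →11(W), 10(W), 8(W), 5(W) — all W, so L
n=13: →12(L), so W
n=14: →12(L), so W
The starting position 14 is W: Rosa should remove 2, leaving 12, handing over an L position.

Rosa wins.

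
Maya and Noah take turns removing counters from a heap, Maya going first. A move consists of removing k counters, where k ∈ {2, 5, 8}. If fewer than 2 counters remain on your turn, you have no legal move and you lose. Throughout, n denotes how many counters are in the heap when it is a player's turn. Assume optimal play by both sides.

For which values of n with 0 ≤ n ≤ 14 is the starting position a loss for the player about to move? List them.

0, 1, 4, 7, 10, 11, 14

Label each position W (a win for the player to move) or L (a loss). A position with no legal move is L; any other position is W exactly when some move reaches an L, and L when every move reaches a W.
n=0: no move → L
n=1: no move → L
n=2: →0(L), so W
n=3: →1(L), so W
n=4: →2(W) only, which is W, so L
n=5: →0(L), so W
n=6: →4(L), so W
n=7: →5(W), 2(W) — all W, so L
n=8: →0(L), so W
n=9: →7(L), so W
n=10: →8(W), 5(W), 2(W) — all W, so L
n=11: →9(W), 6(W), 3(W) — all W, so L
n=12: →10(L), so W
n=13: →11(L), so W
n=14: →12(W), 9(W), 6(W) — all W, so L
The losing starting values of n are exactly the entries labelled L in this table (7 of them).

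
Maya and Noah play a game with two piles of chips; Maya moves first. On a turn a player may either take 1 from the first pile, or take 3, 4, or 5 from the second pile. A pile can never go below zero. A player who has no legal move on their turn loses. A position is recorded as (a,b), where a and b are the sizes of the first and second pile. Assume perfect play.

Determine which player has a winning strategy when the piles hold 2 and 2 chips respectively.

Noah wins.

Use the standard recursion: the mover loses at a terminal position; elsewhere, the mover wins exactly when some move hands the opponent an L position.
No move ever increases a pile, so every position that can arise here has a ≤ 2 and b ≤ 2; it is enough to label the cells with 0 ≤ a ≤ 2 and 0 ≤ b ≤ 2.
Every move lowers a or b (never raises either), so fill the grid row by row in increasing a, and left to right within a row: each cell's successors are then already labelled.
      b=0  b=1  b=2
a=0:    L    L    L
a=1:    W    W    W
a=2:    L    L    L
Cells with no legal move (terminal, hence L): (0,0), (0,1), (0,2).
The remaining L cells, each justified by listing all of its moves:
(2,0): the only move is to (1,0)(W), a W ⇒ L
(2,1): the only move is to (1,1)(W), a W ⇒ L
(2,2): the only move is to (1,2)(W), a W ⇒ L
Every other cell has at least one move into one of the L cells above, so it is W.
Every move from (2,2) reaches a W position, so the mover loses.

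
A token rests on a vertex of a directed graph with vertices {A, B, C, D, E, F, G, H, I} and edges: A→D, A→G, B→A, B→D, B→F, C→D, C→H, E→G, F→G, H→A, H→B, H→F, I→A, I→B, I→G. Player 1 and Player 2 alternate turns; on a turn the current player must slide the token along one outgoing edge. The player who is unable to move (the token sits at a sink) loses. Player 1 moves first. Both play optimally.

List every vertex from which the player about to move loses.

Classify positions by backward induction: terminal positions (no move available) are L. From any other position, the mover wins iff some move reaches an L.
Every edge goes from a vertex to one that appears earlier in the order G, D, A, F, B, I, H, E, C, so processing vertices in that order labels each vertex after all of its successors.
G: no outgoing edge → L
D: no outgoing edge → L
A: can move to D, which is L ⇒ W
F: can move to G, which is L ⇒ W
B: can move to D, which is L ⇒ W
I: can move to G, which is L ⇒ W
H: moves to B(W), F(W), A(W); every one is W ⇒ L
E: can move to G, which is L ⇒ W
C: can move to H, which is L ⇒ W
Reading off the rows marked L gives the requested list; there are 3 such vertices.

D, G, H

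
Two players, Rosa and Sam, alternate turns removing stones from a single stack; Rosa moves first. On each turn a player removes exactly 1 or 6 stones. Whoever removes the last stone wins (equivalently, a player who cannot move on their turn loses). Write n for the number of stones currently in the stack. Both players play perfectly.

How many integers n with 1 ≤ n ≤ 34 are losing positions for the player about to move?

Use the standard recursion: the mover loses at a terminal position; elsewhere, the mover wins exactly when some move hands the opponent an L position.
n=0: no move → L
n=1: →0(L), so W
n=2: →1(W) only, which is W, so L
n=3: →2(L), so W
n=4: →3(W) only, which is W, so L
n=5: →4(L), so W
n=6: →0(L), so W
n=7: →6(W), 1(W) — all W, so L
n=8: →7(L), so W
n=9: →8(W), 3(W) — all W, so L
n=10: →9(L), so W
n=11: →10(W), 5(W) — all W, so L
n=12: →11(L), so W
n=13: →7(L), so W
n=14: →13(W), 8(W) — all W, so L
n=15: →14(L), so W
n=16: →15(W), 10(W) — all W, so L
n=17: →16(L), so W
n=18: →17(W), 12(W) — all W, so L
n=19: →18(L), so W
n=20: →14(L), so W
n=21: →20(W), 15(W) — all W, so L
n=22: →21(L), so W
n=23: →22(W), 17(W) — all W, so L
n=24: →23(L), so W
n=25: →24(W), 19(W) — all W, so L
n=26: →25(L), so W
n=27: →21(L), so W
n=28: →27(W), 22(W) — all W, so L
n=29: →28(L), so W
n=30: →29(W), 24(W) — all W, so L
n=31: →30(L), so W
n=32: →31(W), 26(W) — all W, so L
n=33: →32(L), so W
n=34: →28(L), so W
L entries with 1 ≤ n ≤ 34 (n=0 is outside the asked range and is not counted): n = 2, 4, 7, 9, 11, 14, 16, 18, 21, 23, 25, 28, 30, 32; that makes 14.

14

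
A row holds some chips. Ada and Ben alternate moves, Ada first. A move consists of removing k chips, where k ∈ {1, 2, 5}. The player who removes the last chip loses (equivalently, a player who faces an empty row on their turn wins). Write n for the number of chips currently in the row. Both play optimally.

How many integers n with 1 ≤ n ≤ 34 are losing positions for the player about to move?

12

Build the W/L table. Terminal = W. A non-terminal position is W if it has a move to some L; otherwise it is L.
n=0: no move; the opponent has just taken the last chip and therefore loses → W
n=1: only reaches 0(W), which is W → L
n=2: reaches L-position 1 → W
n=3: reaches L-position 1 → W
n=4: only reaches 3(W), 2(W), all W → L
n=5: reaches L-position 4 → W
n=6: reaches L-position 4 → W
n=7: only reaches 6(W), 5(W), 2(W), all W → L
n=8: reaches L-position 7 → W
n=9: reaches L-position 7 → W
n=10: only reaches 9(W), 8(W), 5(W), all W → L
n=11: reaches L-position 10 → W
n=12: reaches L-position 10 → W
n=13: only reaches 12(W), 11(W), 8(W), all W → L
n=14: reaches L-position 13 → W
n=15: reaches L-position 13 → W
n=16: only reaches 15(W), 14(W), 11(W), all W → L
n=17: reaches L-position 16 → W
n=18: reaches L-position 16 → W
n=19: only reaches 18(W), 17(W), 14(W), all W → L
n=20: reaches L-position 19 → W
n=21: reaches L-position 19 → W
n=22: only reaches 21(W), 20(W), 17(W), all W → L
n=23: reaches L-position 22 → W
n=24: reaches L-position 22 → W
n=25: only reaches 24(W), 23(W), 20(W), all W → L
n=26: reaches L-position 25 → W
n=27: reaches L-position 25 → W
n=28: only reaches 27(W), 26(W), 23(W), all W → L
n=29: reaches L-position 28 → W
n=30: reaches L-position 28 → W
n=31: only reaches 30(W), 29(W), 26(W), all W → L
n=32: reaches L-position 31 → W
n=33: reaches L-position 31 → W
n=34: only reaches 33(W), 32(W), 29(W), all W → L
L entries with 1 ≤ n ≤ 34 (the range starts at n=1): n = 1, 4, 7, 10, 13, 16, 19, 22, 25, 28, 31, 34; that makes 12.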